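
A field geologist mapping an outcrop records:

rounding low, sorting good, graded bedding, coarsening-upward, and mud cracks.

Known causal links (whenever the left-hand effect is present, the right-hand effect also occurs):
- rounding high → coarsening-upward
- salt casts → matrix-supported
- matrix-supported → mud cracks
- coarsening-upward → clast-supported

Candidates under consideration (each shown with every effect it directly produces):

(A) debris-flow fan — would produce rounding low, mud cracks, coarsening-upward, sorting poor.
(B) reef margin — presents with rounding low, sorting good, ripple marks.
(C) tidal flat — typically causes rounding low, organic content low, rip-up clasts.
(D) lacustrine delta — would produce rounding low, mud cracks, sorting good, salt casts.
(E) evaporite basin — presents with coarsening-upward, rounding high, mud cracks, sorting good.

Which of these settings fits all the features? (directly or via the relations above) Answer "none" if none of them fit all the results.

none

For each candidate, compare predicted effects to what was observed:
(A) debris-flow fan — rounding low +; sorting good -; graded bedding -; coarsening-upward +; mud cracks +
(B) reef margin — rounding low +; sorting good +; graded bedding -; coarsening-upward -; mud cracks -
(C) tidal flat — rounding low +; sorting good -; graded bedding -; coarsening-upward -; mud cracks -
(D) lacustrine delta — does not account for graded bedding, coarsening-upward
(E) evaporite basin — fails on rounding low, graded bedding (predicts rounding high, not rounding low)
Every candidate fails on at least one observation.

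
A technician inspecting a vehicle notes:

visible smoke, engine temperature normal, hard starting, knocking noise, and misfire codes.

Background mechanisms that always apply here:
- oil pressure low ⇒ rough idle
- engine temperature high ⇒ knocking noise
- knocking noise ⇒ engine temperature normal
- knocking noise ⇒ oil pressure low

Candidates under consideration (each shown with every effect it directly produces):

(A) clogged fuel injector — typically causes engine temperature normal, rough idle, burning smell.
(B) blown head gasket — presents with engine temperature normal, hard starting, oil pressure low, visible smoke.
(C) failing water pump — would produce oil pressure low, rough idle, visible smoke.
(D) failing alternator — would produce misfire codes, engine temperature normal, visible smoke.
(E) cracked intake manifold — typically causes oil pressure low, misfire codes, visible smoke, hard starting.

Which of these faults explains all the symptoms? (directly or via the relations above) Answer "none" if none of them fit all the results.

For each candidate, compare predicted effects to what was observed:
(A) clogged fuel injector — does not account for visible smoke, hard starting, knocking noise, misfire codes
(B) blown head gasket — visible smoke yes; engine temperature normal yes; hard starting yes; knocking noise NO; misfire codes NO
(C) failing water pump — does not account for engine temperature normal, hard starting, knocking noise, misfire codes
(D) failing alternator — visible smoke yes; engine temperature normal yes; hard starting NO; knocking noise NO; misfire codes yes
(E) cracked intake manifold — does not account for engine temperature normal, knocking noise
None of the listed candidates fits everything.

none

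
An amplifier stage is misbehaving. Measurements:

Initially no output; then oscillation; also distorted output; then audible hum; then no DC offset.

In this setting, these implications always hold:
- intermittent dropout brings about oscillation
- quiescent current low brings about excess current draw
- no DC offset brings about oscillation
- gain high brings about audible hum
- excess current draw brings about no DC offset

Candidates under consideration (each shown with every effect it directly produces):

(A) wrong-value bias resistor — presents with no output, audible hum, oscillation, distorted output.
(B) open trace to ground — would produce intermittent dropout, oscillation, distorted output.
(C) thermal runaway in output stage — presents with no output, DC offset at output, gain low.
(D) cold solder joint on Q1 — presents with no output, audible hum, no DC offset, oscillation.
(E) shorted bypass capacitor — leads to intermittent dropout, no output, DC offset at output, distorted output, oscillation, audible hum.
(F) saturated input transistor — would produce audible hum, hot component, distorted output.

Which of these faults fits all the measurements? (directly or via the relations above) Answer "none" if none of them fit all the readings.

For each candidate, compare predicted effects to what was observed:
(A) wrong-value bias resistor — no output ✓; oscillation ✓; distorted output ✓; audible hum ✓; no DC offset ✗
(B) open trace to ground — no output ✗; oscillation ✓; distorted output ✓; audible hum ✗; no DC offset ✗
(C) thermal runaway in output stage — no output ✓; oscillation ✗; distorted output ✗; audible hum ✗; no DC offset ✗
(D) cold solder joint on Q1 — no output ✓; oscillation ✓; distorted output ✗; audible hum ✓; no DC offset ✓
(E) shorted bypass capacitor — no output ✓; oscillation ✓; distorted output ✓; audible hum ✓; no DC offset ✗
(F) saturated input transistor — no output ✗; oscillation ✗; distorted output ✓; audible hum ✓; no DC offset ✗
Every candidate fails on at least one observation.

none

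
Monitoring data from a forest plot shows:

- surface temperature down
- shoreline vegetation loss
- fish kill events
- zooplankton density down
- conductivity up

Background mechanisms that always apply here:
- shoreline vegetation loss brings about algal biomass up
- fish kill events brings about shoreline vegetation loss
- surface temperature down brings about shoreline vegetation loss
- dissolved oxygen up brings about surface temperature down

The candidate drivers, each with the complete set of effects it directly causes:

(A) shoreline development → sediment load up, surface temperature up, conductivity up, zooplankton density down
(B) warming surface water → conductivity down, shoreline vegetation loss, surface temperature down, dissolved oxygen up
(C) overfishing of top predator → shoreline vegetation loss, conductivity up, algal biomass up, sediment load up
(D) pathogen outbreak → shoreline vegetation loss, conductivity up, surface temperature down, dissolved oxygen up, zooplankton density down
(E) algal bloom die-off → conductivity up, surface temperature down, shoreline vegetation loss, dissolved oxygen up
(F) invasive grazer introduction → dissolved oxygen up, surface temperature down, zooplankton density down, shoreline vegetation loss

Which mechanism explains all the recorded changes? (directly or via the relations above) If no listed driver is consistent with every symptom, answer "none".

none

Testing each hypothesis:
(A) shoreline development — fails on surface temperature down, shoreline vegetation loss, fish kill events (predicts surface temperature up, not surface temperature down)
(B) warming surface water — surface temperature down match; shoreline vegetation loss match; fish kill events miss; zooplankton density down miss; conductivity up miss
(C) overfishing of top predator — does not account for surface temperature down, fish kill events, zooplankton density down
(D) pathogen outbreak — surface temperature down match; shoreline vegetation loss match; fish kill events miss; zooplankton density down match; conductivity up match
(E) algal bloom die-off — does not account for fish kill events, zooplankton density down
(F) invasive grazer introduction — does not account for fish kill events, conductivity up
Every candidate fails on at least one observation.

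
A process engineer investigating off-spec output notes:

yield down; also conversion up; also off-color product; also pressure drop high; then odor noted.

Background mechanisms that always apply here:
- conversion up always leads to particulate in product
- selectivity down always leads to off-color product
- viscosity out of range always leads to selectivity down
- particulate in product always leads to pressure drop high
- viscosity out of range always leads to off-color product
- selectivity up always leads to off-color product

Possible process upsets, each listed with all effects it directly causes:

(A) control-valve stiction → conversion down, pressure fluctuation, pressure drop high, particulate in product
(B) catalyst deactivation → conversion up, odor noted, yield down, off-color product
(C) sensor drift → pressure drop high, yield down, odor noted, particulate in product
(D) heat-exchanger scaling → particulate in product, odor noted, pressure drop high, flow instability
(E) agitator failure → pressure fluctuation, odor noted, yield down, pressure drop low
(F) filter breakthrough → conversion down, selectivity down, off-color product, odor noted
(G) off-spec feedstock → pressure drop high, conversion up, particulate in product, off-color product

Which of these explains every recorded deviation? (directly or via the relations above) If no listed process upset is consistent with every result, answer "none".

B

Per-candidate check:
(A) control-valve stiction — yield down NO; conversion up NO; off-color product NO; pressure drop high yes; odor noted NO
(B) catalyst deactivation — yield down yes; conversion up yes; off-color product yes; pressure drop high yes (through conversion up → particulate in product → pressure drop high); odor noted yes
(C) sensor drift — does not account for conversion up, off-color product
(D) heat-exchanger scaling — does not account for yield down, conversion up, off-color product
(E) agitator failure — fails on conversion up, off-color product, pressure drop high (predicts pressure drop low, not pressure drop high)
(F) filter breakthrough — yield down NO; conversion up NO; off-color product yes; pressure drop high NO; odor noted yes
(G) off-spec feedstock — yield down NO; conversion up yes; off-color product yes; pressure drop high yes; odor noted NO
Only (B) is consistent with every observation.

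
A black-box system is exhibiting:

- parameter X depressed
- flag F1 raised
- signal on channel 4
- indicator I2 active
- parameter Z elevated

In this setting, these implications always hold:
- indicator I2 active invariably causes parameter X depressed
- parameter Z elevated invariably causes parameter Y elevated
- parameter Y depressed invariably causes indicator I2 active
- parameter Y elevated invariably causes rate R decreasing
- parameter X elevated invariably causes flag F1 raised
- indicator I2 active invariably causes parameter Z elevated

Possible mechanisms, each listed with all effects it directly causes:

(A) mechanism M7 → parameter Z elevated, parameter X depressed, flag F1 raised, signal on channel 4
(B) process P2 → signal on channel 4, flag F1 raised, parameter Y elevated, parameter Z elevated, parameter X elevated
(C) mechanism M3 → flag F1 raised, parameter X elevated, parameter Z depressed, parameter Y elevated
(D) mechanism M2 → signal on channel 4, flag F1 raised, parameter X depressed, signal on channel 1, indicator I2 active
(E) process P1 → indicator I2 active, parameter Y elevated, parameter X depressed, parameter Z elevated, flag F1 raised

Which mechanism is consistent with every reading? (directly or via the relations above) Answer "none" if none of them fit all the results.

For each candidate, compare predicted effects to what was observed:
(A) mechanism M7 — does not account for indicator I2 active
(B) process P2 — parameter X depressed ✗; flag F1 raised ✓; signal on channel 4 ✓; indicator I2 active ✗; parameter Z elevated ✓
(C) mechanism M3 — parameter X depressed ✗; flag F1 raised ✓; signal on channel 4 ✗; indicator I2 active ✗; parameter Z elevated ✗
(D) mechanism M2 — parameter X depressed ✓; flag F1 raised ✓; signal on channel 4 ✓; indicator I2 active ✓; parameter Z elevated ✓ (by indicator I2 active → parameter Z elevated)
(E) process P1 — does not account for signal on channel 4
Only (D) is consistent with every observation.

D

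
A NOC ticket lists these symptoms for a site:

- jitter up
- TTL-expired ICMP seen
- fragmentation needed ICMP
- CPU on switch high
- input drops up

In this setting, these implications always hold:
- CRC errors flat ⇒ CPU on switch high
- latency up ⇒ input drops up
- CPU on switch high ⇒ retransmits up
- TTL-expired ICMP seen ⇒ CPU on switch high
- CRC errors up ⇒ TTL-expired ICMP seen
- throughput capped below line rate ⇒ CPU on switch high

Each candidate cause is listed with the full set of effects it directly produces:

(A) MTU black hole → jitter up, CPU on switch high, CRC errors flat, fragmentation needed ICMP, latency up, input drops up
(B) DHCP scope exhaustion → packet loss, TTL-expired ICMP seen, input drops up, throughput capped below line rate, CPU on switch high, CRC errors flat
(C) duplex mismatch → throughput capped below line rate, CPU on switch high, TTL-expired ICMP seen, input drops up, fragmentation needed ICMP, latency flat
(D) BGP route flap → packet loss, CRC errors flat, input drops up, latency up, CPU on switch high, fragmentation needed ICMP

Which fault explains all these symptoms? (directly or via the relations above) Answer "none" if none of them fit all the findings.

Checking each candidate against the observations:
(A) MTU black hole — does not account for TTL-expired ICMP seen
(B) DHCP scope exhaustion — does not account for jitter up, fragmentation needed ICMP
(C) duplex mismatch — does not account for jitter up
(D) BGP route flap — jitter up -; TTL-expired ICMP seen -; fragmentation needed ICMP +; CPU on switch high +; input drops up +
No candidate is consistent with all observations.

none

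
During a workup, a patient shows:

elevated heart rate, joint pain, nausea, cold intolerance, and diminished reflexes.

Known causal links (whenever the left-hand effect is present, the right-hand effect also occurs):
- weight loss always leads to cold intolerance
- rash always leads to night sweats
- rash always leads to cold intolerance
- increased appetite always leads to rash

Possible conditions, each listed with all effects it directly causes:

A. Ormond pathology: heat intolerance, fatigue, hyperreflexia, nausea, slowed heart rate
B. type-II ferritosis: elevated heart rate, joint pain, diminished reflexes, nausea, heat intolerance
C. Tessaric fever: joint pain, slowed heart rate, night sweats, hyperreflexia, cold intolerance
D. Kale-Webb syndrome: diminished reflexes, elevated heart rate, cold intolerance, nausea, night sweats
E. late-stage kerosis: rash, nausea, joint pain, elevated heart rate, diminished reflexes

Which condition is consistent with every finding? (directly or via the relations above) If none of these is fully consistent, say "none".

Per-candidate check:
(A) Ormond pathology — fails on elevated heart rate, joint pain, cold intolerance, diminished reflexes (predicts slowed heart rate, not elevated heart rate; predicts heat intolerance, not cold intolerance; predicts hyperreflexia, not diminished reflexes)
(B) type-II ferritosis — elevated heart rate ✓; joint pain ✓; nausea ✓; cold intolerance ✗; diminished reflexes ✓
(C) Tessaric fever — elevated heart rate ✗; joint pain ✓; nausea ✗; cold intolerance ✓; diminished reflexes ✗
(D) Kale-Webb syndrome — elevated heart rate ✓; joint pain ✗; nausea ✓; cold intolerance ✓; diminished reflexes ✓
(E) late-stage kerosis — accounts for every observation (cold intolerance through rash → cold intolerance)
(E) alone accounts for all the evidence.

E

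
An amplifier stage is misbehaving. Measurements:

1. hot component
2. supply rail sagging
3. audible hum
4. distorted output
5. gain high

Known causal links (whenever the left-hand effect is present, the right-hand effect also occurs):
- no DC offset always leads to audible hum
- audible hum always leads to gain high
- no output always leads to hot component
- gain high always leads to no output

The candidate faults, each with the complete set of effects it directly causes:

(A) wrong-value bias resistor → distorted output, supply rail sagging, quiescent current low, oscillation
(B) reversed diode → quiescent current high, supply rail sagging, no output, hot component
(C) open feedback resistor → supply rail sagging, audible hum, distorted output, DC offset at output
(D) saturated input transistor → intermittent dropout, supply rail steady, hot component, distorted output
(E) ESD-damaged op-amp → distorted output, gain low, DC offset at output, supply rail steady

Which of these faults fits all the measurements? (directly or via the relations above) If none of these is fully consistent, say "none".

Per-candidate check:
(A) wrong-value bias resistor — hot component NO; supply rail sagging yes; audible hum NO; distorted output yes; gain high NO
(B) reversed diode — hot component yes; supply rail sagging yes; audible hum NO; distorted output NO; gain high NO
(C) open feedback resistor — hot component yes (through audible hum → gain high → no output → hot component); supply rail sagging yes; audible hum yes; distorted output yes; gain high yes (through audible hum → gain high)
(D) saturated input transistor — fails on supply rail sagging, audible hum, gain high (predicts supply rail steady, not supply rail sagging)
(E) ESD-damaged op-amp — fails on hot component, supply rail sagging, audible hum, gain high (predicts supply rail steady, not supply rail sagging; predicts gain low, not gain high)
(C) is the only candidate with no mismatches.

C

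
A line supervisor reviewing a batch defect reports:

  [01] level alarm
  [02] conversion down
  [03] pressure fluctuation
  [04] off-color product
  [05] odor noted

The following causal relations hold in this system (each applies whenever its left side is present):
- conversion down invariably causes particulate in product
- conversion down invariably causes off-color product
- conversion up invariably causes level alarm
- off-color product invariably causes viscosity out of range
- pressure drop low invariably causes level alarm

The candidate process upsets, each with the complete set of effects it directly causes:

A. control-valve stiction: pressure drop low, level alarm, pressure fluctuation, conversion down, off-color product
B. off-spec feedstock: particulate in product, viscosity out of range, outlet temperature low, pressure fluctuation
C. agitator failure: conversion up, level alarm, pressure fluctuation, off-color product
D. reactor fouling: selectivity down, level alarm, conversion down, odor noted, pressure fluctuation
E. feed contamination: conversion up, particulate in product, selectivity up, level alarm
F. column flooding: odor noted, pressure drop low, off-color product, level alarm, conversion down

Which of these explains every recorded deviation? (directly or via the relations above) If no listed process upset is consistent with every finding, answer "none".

D

Checking each candidate against the observations:
(A) control-valve stiction — does not account for odor noted
(B) off-spec feedstock — does not account for level alarm, conversion down, off-color product, odor noted
(C) agitator failure — fails on conversion down, odor noted (predicts conversion up, not conversion down)
(D) reactor fouling — level alarm ✓; conversion down ✓; pressure fluctuation ✓; off-color product ✓ (via conversion down → off-color product); odor noted ✓
(E) feed contamination — level alarm ✓; conversion down ✗; pressure fluctuation ✗; off-color product ✗; odor noted ✗
(F) column flooding — level alarm ✓; conversion down ✓; pressure fluctuation ✗; off-color product ✓; odor noted ✓
(D) alone accounts for all the evidence.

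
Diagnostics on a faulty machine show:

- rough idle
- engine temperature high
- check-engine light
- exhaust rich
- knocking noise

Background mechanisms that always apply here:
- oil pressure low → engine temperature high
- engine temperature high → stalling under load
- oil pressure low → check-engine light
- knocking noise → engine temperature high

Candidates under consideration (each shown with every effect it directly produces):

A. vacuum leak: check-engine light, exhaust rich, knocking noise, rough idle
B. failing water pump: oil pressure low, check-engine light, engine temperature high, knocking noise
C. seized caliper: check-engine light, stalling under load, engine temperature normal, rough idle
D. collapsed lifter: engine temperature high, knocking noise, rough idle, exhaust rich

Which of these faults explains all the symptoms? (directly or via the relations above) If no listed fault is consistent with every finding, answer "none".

Per-candidate check:
(A) vacuum leak — rough idle yes; engine temperature high yes (through knocking noise → engine temperature high); check-engine light yes; exhaust rich yes; knocking noise yes
(B) failing water pump — does not account for rough idle, exhaust rich
(C) seized caliper — fails on engine temperature high, exhaust rich, knocking noise (predicts engine temperature normal, not engine temperature high)
(D) collapsed lifter — rough idle yes; engine temperature high yes; check-engine light NO; exhaust rich yes; knocking noise yes
(A) is the only candidate with no mismatches.

A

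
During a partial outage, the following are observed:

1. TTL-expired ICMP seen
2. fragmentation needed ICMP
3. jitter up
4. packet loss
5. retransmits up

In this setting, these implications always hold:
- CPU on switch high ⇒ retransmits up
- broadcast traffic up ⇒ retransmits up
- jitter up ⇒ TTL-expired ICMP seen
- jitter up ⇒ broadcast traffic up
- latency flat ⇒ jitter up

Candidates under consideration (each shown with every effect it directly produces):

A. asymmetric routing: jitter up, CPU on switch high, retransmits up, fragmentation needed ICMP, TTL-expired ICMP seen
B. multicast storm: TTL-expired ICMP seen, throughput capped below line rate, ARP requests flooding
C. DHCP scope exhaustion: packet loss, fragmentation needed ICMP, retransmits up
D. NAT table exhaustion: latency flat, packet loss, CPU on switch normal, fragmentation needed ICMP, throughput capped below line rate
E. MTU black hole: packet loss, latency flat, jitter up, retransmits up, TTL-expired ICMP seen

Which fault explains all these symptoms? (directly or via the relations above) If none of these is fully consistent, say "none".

Checking each candidate against the observations:
(A) asymmetric routing — does not account for packet loss
(B) multicast storm — TTL-expired ICMP seen match; fragmentation needed ICMP miss; jitter up miss; packet loss miss; retransmits up miss
(C) DHCP scope exhaustion — does not account for TTL-expired ICMP seen, jitter up
(D) NAT table exhaustion — TTL-expired ICMP seen match (by latency flat → jitter up → TTL-expired ICMP seen); fragmentation needed ICMP match; jitter up match (by latency flat → jitter up); packet loss match; retransmits up match (by latency flat → jitter up → broadcast traffic up → retransmits up)
(E) MTU black hole — TTL-expired ICMP seen match; fragmentation needed ICMP miss; jitter up match; packet loss match; retransmits up match
(D) alone accounts for all the evidence.

D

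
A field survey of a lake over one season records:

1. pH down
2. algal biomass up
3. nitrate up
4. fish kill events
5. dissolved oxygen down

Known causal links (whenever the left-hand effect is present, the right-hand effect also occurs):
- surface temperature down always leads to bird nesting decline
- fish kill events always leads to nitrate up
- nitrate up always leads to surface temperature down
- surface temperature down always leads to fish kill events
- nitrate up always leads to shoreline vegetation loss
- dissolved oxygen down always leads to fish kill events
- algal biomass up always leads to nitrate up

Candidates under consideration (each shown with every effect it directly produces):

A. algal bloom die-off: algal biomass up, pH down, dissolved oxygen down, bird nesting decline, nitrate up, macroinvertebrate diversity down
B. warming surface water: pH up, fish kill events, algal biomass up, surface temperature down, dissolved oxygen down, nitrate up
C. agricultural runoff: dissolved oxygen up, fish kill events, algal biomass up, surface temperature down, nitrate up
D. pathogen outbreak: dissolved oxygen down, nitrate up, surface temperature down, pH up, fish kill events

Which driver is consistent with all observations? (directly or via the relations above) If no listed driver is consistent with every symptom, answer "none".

A

Testing each hypothesis:
(A) algal bloom die-off — accounts for every observation (fish kill events by dissolved oxygen down → fish kill events)
(B) warming surface water — pH down NO; algal biomass up yes; nitrate up yes; fish kill events yes; dissolved oxygen down yes
(C) agricultural runoff — fails on pH down, dissolved oxygen down (predicts dissolved oxygen up, not dissolved oxygen down)
(D) pathogen outbreak — pH down NO; algal biomass up NO; nitrate up yes; fish kill events yes; dissolved oxygen down yes
(A) alone accounts for all the evidence.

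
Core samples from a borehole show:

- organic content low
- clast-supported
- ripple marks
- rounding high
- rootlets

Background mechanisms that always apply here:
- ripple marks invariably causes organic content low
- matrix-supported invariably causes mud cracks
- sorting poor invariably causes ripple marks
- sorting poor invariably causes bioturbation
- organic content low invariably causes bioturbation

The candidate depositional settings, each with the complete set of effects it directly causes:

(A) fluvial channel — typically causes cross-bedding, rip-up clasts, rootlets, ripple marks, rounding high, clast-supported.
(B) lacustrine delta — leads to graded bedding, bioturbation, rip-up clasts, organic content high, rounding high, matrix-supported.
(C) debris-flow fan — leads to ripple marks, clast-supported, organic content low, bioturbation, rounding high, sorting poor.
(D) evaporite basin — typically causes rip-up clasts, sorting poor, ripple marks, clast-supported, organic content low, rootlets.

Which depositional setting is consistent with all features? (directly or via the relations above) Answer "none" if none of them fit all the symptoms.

Testing each hypothesis:
(A) fluvial channel — organic content low + (via ripple marks → organic content low); clast-supported +; ripple marks +; rounding high +; rootlets +
(B) lacustrine delta — fails on organic content low, clast-supported, ripple marks, rootlets (predicts organic content high, not organic content low; predicts matrix-supported, not clast-supported)
(C) debris-flow fan — organic content low +; clast-supported +; ripple marks +; rounding high +; rootlets -
(D) evaporite basin — does not account for rounding high
(A) alone accounts for all the evidence.

A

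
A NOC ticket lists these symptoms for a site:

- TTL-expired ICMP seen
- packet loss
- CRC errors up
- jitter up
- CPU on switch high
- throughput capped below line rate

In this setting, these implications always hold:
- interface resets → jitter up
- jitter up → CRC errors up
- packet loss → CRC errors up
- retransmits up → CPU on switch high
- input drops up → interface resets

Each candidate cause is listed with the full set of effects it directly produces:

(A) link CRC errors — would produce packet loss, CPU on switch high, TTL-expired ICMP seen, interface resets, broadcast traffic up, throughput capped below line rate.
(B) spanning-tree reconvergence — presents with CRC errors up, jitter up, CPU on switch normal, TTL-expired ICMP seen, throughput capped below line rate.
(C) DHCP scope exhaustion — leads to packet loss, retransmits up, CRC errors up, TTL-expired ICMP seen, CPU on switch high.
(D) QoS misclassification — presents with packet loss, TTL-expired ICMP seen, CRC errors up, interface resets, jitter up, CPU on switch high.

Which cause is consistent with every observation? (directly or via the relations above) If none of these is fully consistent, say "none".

Per-candidate check:
(A) link CRC errors — TTL-expired ICMP seen match; packet loss match; CRC errors up match (via packet loss → CRC errors up); jitter up match (via interface resets → jitter up); CPU on switch high match; throughput capped below line rate match
(B) spanning-tree reconvergence — TTL-expired ICMP seen match; packet loss miss; CRC errors up match; jitter up match; CPU on switch high miss; throughput capped below line rate match
(C) DHCP scope exhaustion — TTL-expired ICMP seen match; packet loss match; CRC errors up match; jitter up miss; CPU on switch high match; throughput capped below line rate miss
(D) QoS misclassification — does not account for throughput capped below line rate
(A) alone accounts for all the evidence.

A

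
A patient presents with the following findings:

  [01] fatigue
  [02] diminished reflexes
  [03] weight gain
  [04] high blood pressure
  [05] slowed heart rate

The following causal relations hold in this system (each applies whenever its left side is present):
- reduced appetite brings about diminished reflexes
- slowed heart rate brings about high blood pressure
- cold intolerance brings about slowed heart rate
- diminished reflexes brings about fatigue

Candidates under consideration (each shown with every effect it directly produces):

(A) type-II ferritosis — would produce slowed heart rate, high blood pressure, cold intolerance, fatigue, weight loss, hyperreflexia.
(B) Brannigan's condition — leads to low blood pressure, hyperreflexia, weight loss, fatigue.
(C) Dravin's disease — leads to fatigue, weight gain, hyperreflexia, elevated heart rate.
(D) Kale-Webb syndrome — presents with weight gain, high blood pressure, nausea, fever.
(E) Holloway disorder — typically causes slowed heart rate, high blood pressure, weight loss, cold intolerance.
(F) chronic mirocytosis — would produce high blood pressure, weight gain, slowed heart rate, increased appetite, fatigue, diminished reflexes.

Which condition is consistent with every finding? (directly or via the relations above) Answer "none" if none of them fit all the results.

For each candidate, compare predicted effects to what was observed:
(A) type-II ferritosis — fails on diminished reflexes, weight gain (predicts hyperreflexia, not diminished reflexes; predicts weight loss, not weight gain)
(B) Brannigan's condition — fails on diminished reflexes, weight gain, high blood pressure, slowed heart rate (predicts hyperreflexia, not diminished reflexes; predicts weight loss, not weight gain; predicts low blood pressure, not high blood pressure)
(C) Dravin's disease — fatigue ✓; diminished reflexes ✗; weight gain ✓; high blood pressure ✗; slowed heart rate ✗
(D) Kale-Webb syndrome — does not account for fatigue, diminished reflexes, slowed heart rate
(E) Holloway disorder — fails on fatigue, diminished reflexes, weight gain (predicts weight loss, not weight gain)
(F) chronic mirocytosis — fatigue ✓; diminished reflexes ✓; weight gain ✓; high blood pressure ✓; slowed heart rate ✓
(F) alone accounts for all the evidence.

F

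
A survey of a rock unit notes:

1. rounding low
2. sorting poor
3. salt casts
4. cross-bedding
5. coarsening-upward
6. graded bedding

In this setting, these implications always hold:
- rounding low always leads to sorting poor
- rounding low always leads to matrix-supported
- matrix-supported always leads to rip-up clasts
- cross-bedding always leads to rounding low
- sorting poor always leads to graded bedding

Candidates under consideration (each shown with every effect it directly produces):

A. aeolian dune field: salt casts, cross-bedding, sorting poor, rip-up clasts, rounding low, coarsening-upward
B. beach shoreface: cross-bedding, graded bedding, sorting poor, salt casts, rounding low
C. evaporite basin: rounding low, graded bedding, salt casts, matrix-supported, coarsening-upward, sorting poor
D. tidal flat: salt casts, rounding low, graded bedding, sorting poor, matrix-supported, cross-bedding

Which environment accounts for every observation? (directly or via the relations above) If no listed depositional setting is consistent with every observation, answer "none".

Checking each candidate against the observations:
(A) aeolian dune field — accounts for every observation (graded bedding by sorting poor → graded bedding)
(B) beach shoreface — rounding low +; sorting poor +; salt casts +; cross-bedding +; coarsening-upward -; graded bedding +
(C) evaporite basin — does not account for cross-bedding
(D) tidal flat — does not account for coarsening-upward
(A) is the only candidate with no mismatches.

A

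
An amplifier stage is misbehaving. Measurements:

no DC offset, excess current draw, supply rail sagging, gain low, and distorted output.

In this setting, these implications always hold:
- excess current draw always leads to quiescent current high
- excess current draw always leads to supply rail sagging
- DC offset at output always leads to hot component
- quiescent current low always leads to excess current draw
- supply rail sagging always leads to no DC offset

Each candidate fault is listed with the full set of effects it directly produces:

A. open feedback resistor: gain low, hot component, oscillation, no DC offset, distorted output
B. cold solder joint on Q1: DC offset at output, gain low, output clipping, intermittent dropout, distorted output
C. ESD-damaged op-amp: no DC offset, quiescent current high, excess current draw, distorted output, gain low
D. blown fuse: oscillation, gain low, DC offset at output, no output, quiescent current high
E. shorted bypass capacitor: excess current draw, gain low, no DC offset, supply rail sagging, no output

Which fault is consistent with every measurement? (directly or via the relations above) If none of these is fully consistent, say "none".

For each candidate, compare predicted effects to what was observed:
(A) open feedback resistor — no DC offset match; excess current draw miss; supply rail sagging miss; gain low match; distorted output match
(B) cold solder joint on Q1 — no DC offset miss; excess current draw miss; supply rail sagging miss; gain low match; distorted output match
(C) ESD-damaged op-amp — no DC offset match; excess current draw match; supply rail sagging match (through excess current draw → supply rail sagging); gain low match; distorted output match
(D) blown fuse — no DC offset miss; excess current draw miss; supply rail sagging miss; gain low match; distorted output miss
(E) shorted bypass capacitor — no DC offset match; excess current draw match; supply rail sagging match; gain low match; distorted output miss
(C) is the only candidate with no mismatches.

C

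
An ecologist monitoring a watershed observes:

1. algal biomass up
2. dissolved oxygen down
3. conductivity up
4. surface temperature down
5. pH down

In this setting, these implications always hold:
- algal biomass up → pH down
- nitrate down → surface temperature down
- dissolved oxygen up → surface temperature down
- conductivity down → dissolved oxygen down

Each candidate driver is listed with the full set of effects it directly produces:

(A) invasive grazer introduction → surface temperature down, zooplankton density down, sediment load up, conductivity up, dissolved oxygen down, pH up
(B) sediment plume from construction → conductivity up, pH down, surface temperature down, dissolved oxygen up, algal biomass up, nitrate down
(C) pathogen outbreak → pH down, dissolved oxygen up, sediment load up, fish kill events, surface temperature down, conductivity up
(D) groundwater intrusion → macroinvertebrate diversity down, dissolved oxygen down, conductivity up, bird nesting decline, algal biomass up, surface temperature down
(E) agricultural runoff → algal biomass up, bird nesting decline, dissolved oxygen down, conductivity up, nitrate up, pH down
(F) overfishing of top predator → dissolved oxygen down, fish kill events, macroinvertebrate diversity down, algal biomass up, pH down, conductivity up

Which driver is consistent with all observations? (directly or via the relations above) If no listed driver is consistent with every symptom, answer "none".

D

Checking each candidate against the observations:
(A) invasive grazer introduction — algal biomass up ✗; dissolved oxygen down ✓; conductivity up ✓; surface temperature down ✓; pH down ✗
(B) sediment plume from construction — algal biomass up ✓; dissolved oxygen down ✗; conductivity up ✓; surface temperature down ✓; pH down ✓
(C) pathogen outbreak — algal biomass up ✗; dissolved oxygen down ✗; conductivity up ✓; surface temperature down ✓; pH down ✓
(D) groundwater intrusion — algal biomass up ✓; dissolved oxygen down ✓; conductivity up ✓; surface temperature down ✓; pH down ✓ (through algal biomass up → pH down)
(E) agricultural runoff — algal biomass up ✓; dissolved oxygen down ✓; conductivity up ✓; surface temperature down ✗; pH down ✓
(F) overfishing of top predator — algal biomass up ✓; dissolved oxygen down ✓; conductivity up ✓; surface temperature down ✗; pH down ✓
(D) is the only candidate with no mismatches.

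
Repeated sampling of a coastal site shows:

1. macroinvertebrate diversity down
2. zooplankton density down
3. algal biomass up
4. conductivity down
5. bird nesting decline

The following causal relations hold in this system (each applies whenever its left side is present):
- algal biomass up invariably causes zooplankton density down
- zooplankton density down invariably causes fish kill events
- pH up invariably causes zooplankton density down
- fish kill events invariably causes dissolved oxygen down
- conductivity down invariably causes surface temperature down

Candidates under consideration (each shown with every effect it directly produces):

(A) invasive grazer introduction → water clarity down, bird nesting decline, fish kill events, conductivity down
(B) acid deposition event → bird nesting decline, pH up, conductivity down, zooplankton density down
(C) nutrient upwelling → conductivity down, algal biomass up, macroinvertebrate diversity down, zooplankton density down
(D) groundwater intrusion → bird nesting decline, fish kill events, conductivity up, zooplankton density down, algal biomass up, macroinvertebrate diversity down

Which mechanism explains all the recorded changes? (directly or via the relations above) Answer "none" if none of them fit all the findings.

none

Checking each candidate against the observations:
(A) invasive grazer introduction — macroinvertebrate diversity down -; zooplankton density down -; algal biomass up -; conductivity down +; bird nesting decline +
(B) acid deposition event — does not account for macroinvertebrate diversity down, algal biomass up
(C) nutrient upwelling — macroinvertebrate diversity down +; zooplankton density down +; algal biomass up +; conductivity down +; bird nesting decline -
(D) groundwater intrusion — fails on conductivity down (predicts conductivity up, not conductivity down)
No candidate is consistent with all observations.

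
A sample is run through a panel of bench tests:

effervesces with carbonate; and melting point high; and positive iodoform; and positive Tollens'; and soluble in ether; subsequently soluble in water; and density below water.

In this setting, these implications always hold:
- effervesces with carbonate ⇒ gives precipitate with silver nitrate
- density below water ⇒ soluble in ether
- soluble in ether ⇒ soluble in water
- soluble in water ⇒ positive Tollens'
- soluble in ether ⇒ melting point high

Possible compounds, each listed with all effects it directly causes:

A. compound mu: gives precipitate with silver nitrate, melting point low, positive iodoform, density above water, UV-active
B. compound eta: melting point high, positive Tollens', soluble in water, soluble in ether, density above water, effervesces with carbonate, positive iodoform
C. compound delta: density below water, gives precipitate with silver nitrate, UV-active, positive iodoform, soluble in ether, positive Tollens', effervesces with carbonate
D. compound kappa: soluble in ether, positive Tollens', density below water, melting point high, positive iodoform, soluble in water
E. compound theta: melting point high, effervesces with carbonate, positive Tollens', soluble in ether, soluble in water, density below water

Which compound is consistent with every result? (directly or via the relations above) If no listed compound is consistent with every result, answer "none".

C

For each candidate, compare predicted effects to what was observed:
(A) compound mu — effervesces with carbonate NO; melting point high NO; positive iodoform yes; positive Tollens' NO; soluble in ether NO; soluble in water NO; density below water NO
(B) compound eta — effervesces with carbonate yes; melting point high yes; positive iodoform yes; positive Tollens' yes; soluble in ether yes; soluble in water yes; density below water NO
(C) compound delta — effervesces with carbonate yes; melting point high yes (through soluble in ether → melting point high); positive iodoform yes; positive Tollens' yes; soluble in ether yes; soluble in water yes (through soluble in ether → soluble in water); density below water yes
(D) compound kappa — does not account for effervesces with carbonate
(E) compound theta — does not account for positive iodoform
Only (C) is consistent with every observation.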